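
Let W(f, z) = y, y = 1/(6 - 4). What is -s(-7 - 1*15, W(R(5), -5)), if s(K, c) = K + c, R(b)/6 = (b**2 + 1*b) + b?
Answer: 43/2 ≈ 21.500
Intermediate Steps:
R(b) = 6*b**2 + 12*b (R(b) = 6*((b**2 + 1*b) + b) = 6*((b**2 + b) + b) = 6*((b + b**2) + b) = 6*(b**2 + 2*b) = 6*b**2 + 12*b)
y = 1/2 ≈ 0.50000
W(f, z) = 1/2
-s(-7 - 1*15, W(R(5), -5)) = -((-7 - 1*15) + 1/2) = -((-7 - 15) + 1/2) = -(-22 + 1/2) = -1*(-43/2) = 43/2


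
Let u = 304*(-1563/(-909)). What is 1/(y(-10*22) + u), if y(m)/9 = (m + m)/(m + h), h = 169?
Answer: 5151/3092488 ≈ 0.0016656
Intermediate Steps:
u = 158384/303 (u = 304*(-1563*(-1/909)) = 304*(521/303) = 158384/303 ≈ 522.72)
y(m) = 18*m/(169 + m) (y(m) = 9*((m + m)/(m + 169)) = 9*((2*m)/(169 + m)) = 9*(2*m/(169 + m)) = 18*m/(169 + m))
1/(y(-10*22) + u) = 1/(18*(-10*22)/(169 - 10*22) + 158384/303) = 1/(18*(-220)/(169 - 220) + 158384/303) = 1/(18*(-220)/(-51) + 158384/303) = 1/(18*(-220)*(-1/51) + 158384/303) = 1/(1320/17 + 158384/303) = 1/(3092488/5151) = 5151/3092488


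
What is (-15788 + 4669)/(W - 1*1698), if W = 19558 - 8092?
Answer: -11119/9768 ≈ -1.1383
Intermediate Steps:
W = 11466
(-15788 + 4669)/(W - 1*1698) = (-15788 + 4669)/(11466 - 1*1698) = -11119/(11466 - 1698) = -11119/9768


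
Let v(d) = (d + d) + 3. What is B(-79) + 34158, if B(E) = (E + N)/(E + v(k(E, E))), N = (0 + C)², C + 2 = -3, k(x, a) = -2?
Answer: 1366347/40 ≈ 34159.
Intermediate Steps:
C = -5 (C = -2 - 3 = -5)
v(d) = 3 + 2*d (v(d) = 2*d + 3 = 3 + 2*d)
N = 25 (N = (0 - 5)² = (-5)² = 25)
B(E) = (25 + E)/(-1 + E) (B(E) = (E + 25)/(E + (3 + 2*(-2))) = (25 + E)/(E + (3 - 4)) = (25 + E)/(E - 1) = (25 + E)/(-1 + E))
B(-79) + 34158 = (25 - 79)/(-1 - 79) + 34158 = -54/(-80) + 34158 = -1/80*(-54) + 34158 = 27/40 + 34158 = 1366347/40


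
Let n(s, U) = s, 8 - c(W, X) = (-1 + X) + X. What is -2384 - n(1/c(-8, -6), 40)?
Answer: -50065/21 ≈ -2384.0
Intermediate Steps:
c(W, X) = 9 - 2*X (c(W, X) = 8 - ((-1 + X) + X) = 8 - (-1 + 2*X) = 8 + (1 - 2*X) = 9 - 2*X)
-2384 - n(1/c(-8, -6), 40) = -2384 - 1/(9 - 2*(-6)) = -2384 - 1/(9 + 12) = -2384 - 1/21 = -50065/21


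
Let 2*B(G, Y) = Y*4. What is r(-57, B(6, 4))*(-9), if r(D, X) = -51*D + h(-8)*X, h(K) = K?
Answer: -25587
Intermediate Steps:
B(G, Y) = 2*Y (B(G, Y) = (Y*4)/2 = (4*Y)/2 = 2*Y)
r(D, X) = -51*D - 8*X
r(-57, B(6, 4))*(-9) = (-51*(-57) - 16*4)*(-9) = (2907 - 8*8)*(-9) = (2907 - 64)*(-9) = 2843*(-9) = -25587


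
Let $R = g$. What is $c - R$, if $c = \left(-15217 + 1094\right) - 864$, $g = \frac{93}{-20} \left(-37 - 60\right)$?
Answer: $- \frac{308761}{20} \approx -15438.0$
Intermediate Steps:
$g = \frac{9021}{20}$ ($g = 93 \left(- \frac{1}{20}\right) \left(-97\right) = \left(- \frac{93}{20}\right) \left(-97\right) = \frac{9021}{20} \approx 451.05$)
$R = \frac{9021}{20} \approx 451.05$
$c = -14987$ ($c = -14123 - 864 = -14987$)
$c - R = -14987 - \frac{9021}{20} = - \frac{308761}{20}$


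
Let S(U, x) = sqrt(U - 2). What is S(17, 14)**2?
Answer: 15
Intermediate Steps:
S(U, x) = sqrt(-2 + U)
S(17, 14)**2 = (sqrt(-2 + 17))**2 = (sqrt(15))**2 = 15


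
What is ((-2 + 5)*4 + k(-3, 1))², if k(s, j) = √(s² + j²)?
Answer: (12 + √10)² ≈ 229.89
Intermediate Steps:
k(s, j) = √(j² + s²)
((-2 + 5)*4 + k(-3, 1))² = ((-2 + 5)*4 + √(1² + (-3)²))² = (3*4 + √(1 + 9))² = (12 + √10)²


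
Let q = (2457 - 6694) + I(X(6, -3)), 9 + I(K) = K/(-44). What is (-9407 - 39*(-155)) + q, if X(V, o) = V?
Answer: -167379/22 ≈ -7608.1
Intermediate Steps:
I(K) = -9 - K/44 (I(K) = -9 + K/(-44) = -9 + K*(-1/44) = -9 - K/44)
q = -93415/22 (q = (2457 - 6694) + (-9 - 1/44*6) = -4237 + (-9 - 3/22) = -4237 - 201/22 = -93415/22 ≈ -4246.1)
(-9407 - 39*(-155)) + q = (-9407 - 39*(-155)) - 93415/22 = (-9407 + 6045) - 93415/22 = -3362 - 93415/22 = -167379/22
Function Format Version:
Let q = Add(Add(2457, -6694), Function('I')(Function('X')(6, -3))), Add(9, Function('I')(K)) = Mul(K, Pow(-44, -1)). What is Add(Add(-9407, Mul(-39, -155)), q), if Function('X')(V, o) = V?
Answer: Rational(-167379, 22) ≈ -7608.1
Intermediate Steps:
Function('I')(K) = Add(-9, Mul(Rational(-1, 44), K)) (Function('I')(K) = Add(-9, Mul(K, Pow(-44, -1))) = Add(-9, Mul(K, Rational(-1, 44))) = Add(-9, Mul(Rational(-1, 44), K)))
q = Rational(-93415, 22) (q = Add(Add(2457, -6694), Add(-9, Mul(Rational(-1, 44), 6))) = Add(-4237, Add(-9, Rational(-3, 22))) = Add(-4237, Rational(-201, 22)) = Rational(-93415, 22) ≈ -4246.1)
Add(Add(-9407, Mul(-39, -155)), q) = Add(Add(-9407, Mul(-39, -155)), Rational(-93415, 22)) = Add(Add(-9407, 6045), Rational(-93415, 22)) = Add(-3362, Rational(-93415, 22)) = Rational(-167379, 22)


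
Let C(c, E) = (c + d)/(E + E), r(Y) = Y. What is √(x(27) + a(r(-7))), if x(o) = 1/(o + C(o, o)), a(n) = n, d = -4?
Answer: I*√15273553/1481 ≈ 2.6389*I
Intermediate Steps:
C(c, E) = (-4 + c)/(2*E) (C(c, E) = (c - 4)/(E + E) = (-4 + c)/((2*E)) = (-4 + c)*(1/(2*E)) = (-4 + c)/(2*E))
x(o) = 1/(o + (-4 + o)/(2*o))
√(x(27) + a(r(-7))) = √(2*27/(-4 + 27 + 2*27²) - 7) = √(2*27/(-4 + 27 + 2*729) - 7) = √(2*27/(-4 + 27 + 1458) - 7) = √(2*27/1481 - 7) = √(2*27*(1/1481) - 7) = √(54/1481 - 7) = √(-10313/1481) = I*√15273553/1481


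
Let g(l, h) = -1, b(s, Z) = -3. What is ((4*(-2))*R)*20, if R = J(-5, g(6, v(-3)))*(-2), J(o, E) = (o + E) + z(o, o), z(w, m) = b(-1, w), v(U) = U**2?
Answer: -2880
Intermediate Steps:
z(w, m) = -3
J(o, E) = -3 + E + o (J(o, E) = (o + E) - 3 = (E + o) - 3 = -3 + E + o)
R = 18 (R = (-3 - 1 - 5)*(-2) = -9*(-2) = 18)
((4*(-2))*R)*20 = ((4*(-2))*18)*20 = -8*18*20 = -144*20 = -2880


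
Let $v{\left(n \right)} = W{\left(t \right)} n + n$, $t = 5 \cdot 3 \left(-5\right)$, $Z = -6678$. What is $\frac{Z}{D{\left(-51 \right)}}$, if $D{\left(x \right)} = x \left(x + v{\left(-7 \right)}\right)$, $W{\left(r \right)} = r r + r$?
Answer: $- \frac{1113}{330718} \approx -0.0033654$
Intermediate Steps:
$t = -75$ ($t = 15 \left(-5\right) = -75$)
$W{\left(r \right)} = r + r^{2}$ ($W{\left(r \right)} = r^{2} + r = r + r^{2}$)
$v{\left(n \right)} = 5551 n$ ($v{\left(n \right)} = - 75 \left(1 - 75\right) n + n = \left(-75\right) \left(-74\right) n + n = 5550 n + n = 5551 n$)
$D{\left(x \right)} = x \left(-38857 + x\right)$ ($D{\left(x \right)} = x \left(x + 5551 \left(-7\right)\right) = x \left(x - 38857\right) = x \left(-38857 + x\right)$)
$\frac{Z}{D{\left(-51 \right)}} = - \frac{6678}{\left(-51\right) \left(-38857 - 51\right)} = - \frac{6678}{\left(-51\right) \left(-38908\right)} = - \frac{6678}{1984308} = \left(-6678\right) \frac{1}{1984308} = - \frac{1113}{330718}$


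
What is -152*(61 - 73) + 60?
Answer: 1884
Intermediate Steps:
-152*(61 - 73) + 60 = -152*(-12) + 60 = 1824 + 60 = 1884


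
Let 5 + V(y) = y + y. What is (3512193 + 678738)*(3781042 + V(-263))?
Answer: 15843860745741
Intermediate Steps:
V(y) = -5 + 2*y (V(y) = -5 + (y + y) = -5 + 2*y)
(3512193 + 678738)*(3781042 + V(-263)) = (3512193 + 678738)*(3781042 + (-5 + 2*(-263))) = 4190931*(3781042 + (-5 - 526)) = 4190931*(3781042 - 531) = 4190931*3780511 = 15843860745741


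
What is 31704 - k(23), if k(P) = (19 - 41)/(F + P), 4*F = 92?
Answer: 729203/23 ≈ 31704.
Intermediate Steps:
F = 23 (F = (¼)*92 = 23)
k(P) = -22/(23 + P) (k(P) = (19 - 41)/(23 + P) = -22/(23 + P))
31704 - k(23) = 31704 - (-22)/(23 + 23) = 31704 - (-22)/46 = 31704 - 1*(-11/23) = 31704 + 11/23 = 729203/23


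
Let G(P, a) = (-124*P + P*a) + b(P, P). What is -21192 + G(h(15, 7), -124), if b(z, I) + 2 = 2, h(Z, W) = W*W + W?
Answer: -35080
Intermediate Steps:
h(Z, W) = W + W² (h(Z, W) = W² + W = W + W²)
b(z, I) = 0 (b(z, I) = -2 + 2 = 0)
G(P, a) = -124*P + P*a (G(P, a) = (-124*P + P*a) + 0 = -124*P + P*a)
-21192 + G(h(15, 7), -124) = -21192 + (7*(1 + 7))*(-124 - 124) = -21192 + (7*8)*(-248) = -21192 + 56*(-248) = -21192 - 13888 = -35080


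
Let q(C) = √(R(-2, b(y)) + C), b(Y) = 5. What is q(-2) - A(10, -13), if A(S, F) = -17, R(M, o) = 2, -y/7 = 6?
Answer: 17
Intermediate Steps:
y = -42 (y = -7*6 = -42)
q(C) = √(2 + C)
q(-2) - A(10, -13) = √(2 - 2) - 1*(-17) = √0 + 17 = 0 + 17 = 17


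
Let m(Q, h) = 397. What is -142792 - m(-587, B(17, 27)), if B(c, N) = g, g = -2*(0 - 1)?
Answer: -143189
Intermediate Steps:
g = 2 (g = -2*(-1) = 2)
B(c, N) = 2
-142792 - m(-587, B(17, 27)) = -142792 - 1*397 = -142792 - 397 = -143189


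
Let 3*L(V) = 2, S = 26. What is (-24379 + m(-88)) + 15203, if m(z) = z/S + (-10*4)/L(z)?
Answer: -120112/13 ≈ -9239.4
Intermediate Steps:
L(V) = ⅔ (L(V) = (⅓)*2 = ⅔)
m(z) = -60 + z/26 (m(z) = z/26 + (-10*4)/(⅔) = z*(1/26) - 40*3/2 = z/26 - 60 = -60 + z/26)
(-24379 + m(-88)) + 15203 = (-24379 + (-60 + (1/26)*(-88))) + 15203 = (-24379 + (-60 - 44/13)) + 15203 = (-24379 - 824/13) + 15203 = -317751/13 + 15203 = -120112/13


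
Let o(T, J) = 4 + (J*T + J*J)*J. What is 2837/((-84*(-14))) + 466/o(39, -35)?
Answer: 1807583/720888 ≈ 2.5074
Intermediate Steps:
o(T, J) = 4 + J*(J² + J*T) (o(T, J) = 4 + (J*T + J²)*J = 4 + (J² + J*T)*J = 4 + J*(J² + J*T))
2837/((-84*(-14))) + 466/o(39, -35) = 2837/((-84*(-14))) + 466/(4 + (-35)³ + 39*(-35)²) = 2837/1176 + 466/(4 - 42875 + 39*1225) = 2837*(1/1176) + 466/(4 - 42875 + 47775) = 2837/1176 + 466/4904 = 2837/1176 + 466*(1/4904) = 2837/1176 + 233/2452 = 1807583/720888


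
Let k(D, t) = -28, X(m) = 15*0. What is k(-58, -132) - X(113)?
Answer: -28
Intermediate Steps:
X(m) = 0
k(-58, -132) - X(113) = -28 - 1*0 = -28 + 0 = -28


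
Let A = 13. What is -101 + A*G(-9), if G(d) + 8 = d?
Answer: -322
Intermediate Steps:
G(d) = -8 + d
-101 + A*G(-9) = -101 + 13*(-8 - 9) = -101 + 13*(-17) = -101 - 221 = -322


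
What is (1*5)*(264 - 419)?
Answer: -775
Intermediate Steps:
(1*5)*(264 - 419) = 5*(-155) = -775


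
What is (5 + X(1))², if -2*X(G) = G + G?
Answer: 16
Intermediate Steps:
X(G) = -G (X(G) = -(G + G)/2 = -G)
(5 + X(1))² = (5 - 1*1)² = (5 - 1)² = 4² = 16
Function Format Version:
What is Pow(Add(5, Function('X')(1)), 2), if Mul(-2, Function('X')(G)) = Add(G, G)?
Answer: 16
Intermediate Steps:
Function('X')(G) = Mul(-1, G) (Function('X')(G) = Mul(Rational(-1, 2), Add(G, G)) = Mul(Rational(-1, 2), Mul(2, G)) = Mul(-1, G))
Pow(Add(5, Function('X')(1)), 2) = Pow(Add(5, Mul(-1, 1)), 2) = Pow(Add(5, -1), 2) = Pow(4, 2) = 16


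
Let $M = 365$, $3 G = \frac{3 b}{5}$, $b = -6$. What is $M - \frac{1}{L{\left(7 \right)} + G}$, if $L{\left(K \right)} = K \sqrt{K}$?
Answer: $\frac{3116705}{8539} - \frac{175 \sqrt{7}}{8539} \approx 364.94$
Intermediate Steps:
$L{\left(K \right)} = K^{\frac{3}{2}}$
$G = - \frac{6}{5}$ ($G = \frac{3 \left(-6\right) \frac{1}{5}}{3} = \frac{\left(-18\right) \frac{1}{5}}{3} = \frac{1}{3} \left(- \frac{18}{5}\right) = - \frac{6}{5} \approx -1.2$)
$M - \frac{1}{L{\left(7 \right)} + G} = 365 - \frac{1}{7^{\frac{3}{2}} - \frac{6}{5}} = 365 - \frac{1}{7 \sqrt{7} - \frac{6}{5}} = 365 - \frac{1}{- \frac{6}{5} + 7 \sqrt{7}}$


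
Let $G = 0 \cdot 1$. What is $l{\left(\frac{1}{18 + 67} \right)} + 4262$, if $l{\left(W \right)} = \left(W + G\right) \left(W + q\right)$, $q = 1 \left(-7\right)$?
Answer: $\frac{30792356}{7225} \approx 4261.9$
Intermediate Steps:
$q = -7$
$G = 0$
$l{\left(W \right)} = W \left(-7 + W\right)$ ($l{\left(W \right)} = \left(W + 0\right) \left(W - 7\right) = W \left(-7 + W\right)$)
$l{\left(\frac{1}{18 + 67} \right)} + 4262 = \frac{-7 + \frac{1}{18 + 67}}{18 + 67} + 4262 = \frac{-7 + \frac{1}{85}}{85} + 4262 = \frac{1}{85} \left(- \frac{594}{85}\right) + 4262 = - \frac{594}{7225} + 4262 = \frac{30792356}{7225}$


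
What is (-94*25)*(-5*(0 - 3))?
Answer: -35250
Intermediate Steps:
(-94*25)*(-5*(0 - 3)) = -(-11750)*(-3) = -2350*15 = -35250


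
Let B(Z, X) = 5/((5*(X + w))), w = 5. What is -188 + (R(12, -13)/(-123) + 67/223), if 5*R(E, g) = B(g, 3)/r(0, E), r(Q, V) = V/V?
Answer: -205936663/1097160 ≈ -187.70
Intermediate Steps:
r(Q, V) = 1
B(Z, X) = 5/(25 + 5*X) (B(Z, X) = 5/((5*(X + 5))) = 5/((5*(5 + X))) = 5/(25 + 5*X))
R(E, g) = 1/40 (R(E, g) = (1/((5 + 3)*1))/5 = (1/8)/5 = ((⅛)*1)/5 = (⅕)*(⅛) = 1/40)
-188 + (R(12, -13)/(-123) + 67/223) = -188 + ((1/40)/(-123) + 67/223) = -188 + ((1/40)*(-1/123) + 67*(1/223)) = -188 + (-1/4920 + 67/223) = -188 + 329417/1097160 = -205936663/1097160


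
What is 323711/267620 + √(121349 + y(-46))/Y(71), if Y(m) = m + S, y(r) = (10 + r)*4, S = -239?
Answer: 323711/267620 - √121205/168 ≈ -0.86270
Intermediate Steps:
y(r) = 40 + 4*r
Y(m) = -239 + m (Y(m) = m - 239 = -239 + m)
323711/267620 + √(121349 + y(-46))/Y(71) = 323711/267620 + √(121349 + (40 + 4*(-46)))/(-239 + 71) = 323711*(1/267620) + √(121349 + (40 - 184))/(-168) = 323711/267620 + √(121349 - 144)*(-1/168) = 323711/267620 + √121205*(-1/168) = 323711/267620 - √121205/168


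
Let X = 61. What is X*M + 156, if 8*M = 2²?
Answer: 373/2 ≈ 186.50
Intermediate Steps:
M = ½ (M = (⅛)*2² = (⅛)*4 = ½ ≈ 0.50000)
X*M + 156 = 61*(½) + 156 = 61/2 + 156 = 373/2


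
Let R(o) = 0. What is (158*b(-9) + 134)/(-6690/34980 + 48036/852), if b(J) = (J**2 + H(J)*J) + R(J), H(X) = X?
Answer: 426016756/930333 ≈ 457.92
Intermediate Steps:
b(J) = 2*J**2 (b(J) = (J**2 + J*J) + 0 = (J**2 + J**2) + 0 = 2*J**2 + 0 = 2*J**2)
(158*b(-9) + 134)/(-6690/34980 + 48036/852) = (158*(2*(-9)**2) + 134)/(-6690/34980 + 48036/852) = (158*(2*81) + 134)/(-6690*1/34980 + 48036*(1/852)) = (158*162 + 134)/(-223/1166 + 4003/71) = (25596 + 134)/(4651665/82786) = 25730*(82786/4651665) = 426016756/930333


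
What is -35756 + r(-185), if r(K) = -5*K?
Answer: -34831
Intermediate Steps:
-35756 + r(-185) = -35756 - 5*(-185) = -35756 + 925 = -34831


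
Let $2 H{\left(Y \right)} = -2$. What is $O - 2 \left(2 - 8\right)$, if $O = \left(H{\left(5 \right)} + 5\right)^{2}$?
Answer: $28$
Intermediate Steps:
$H{\left(Y \right)} = -1$ ($H{\left(Y \right)} = \frac{1}{2} \left(-2\right) = -1$)
$O = 16$ ($O = \left(-1 + 5\right)^{2} = 4^{2} = 16$)
$O - 2 \left(2 - 8\right) = 16 - 2 \left(2 - 8\right) = 16 - -12 = 16 + 12 = 28$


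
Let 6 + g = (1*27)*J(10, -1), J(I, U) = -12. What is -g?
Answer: 330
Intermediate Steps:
g = -330 (g = -6 + (1*27)*(-12) = -6 + 27*(-12) = -6 - 324 = -330)
-g = -1*(-330) = 330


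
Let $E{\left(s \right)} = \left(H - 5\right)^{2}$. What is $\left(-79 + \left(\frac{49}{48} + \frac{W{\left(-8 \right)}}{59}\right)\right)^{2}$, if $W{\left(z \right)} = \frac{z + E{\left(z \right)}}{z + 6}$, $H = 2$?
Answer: $\frac{48779581321}{8020224} \approx 6082.1$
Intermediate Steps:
$E{\left(s \right)} = 9$ ($E{\left(s \right)} = \left(2 - 5\right)^{2} = \left(-3\right)^{2} = 9$)
$W{\left(z \right)} = \frac{9 + z}{6 + z}$ ($W{\left(z \right)} = \frac{z + 9}{z + 6} = \frac{9 + z}{6 + z}$)
$\left(-79 + \left(\frac{49}{48} + \frac{W{\left(-8 \right)}}{59}\right)\right)^{2} = \left(-79 + \left(\frac{49}{48} + \frac{\frac{1}{6 - 8} \left(9 - 8\right)}{59}\right)\right)^{2} = \left(-79 + \left(49 \cdot \frac{1}{48} + \frac{1}{-2} \cdot 1 \cdot \frac{1}{59}\right)\right)^{2} = \left(-79 + \left(\frac{49}{48} + \left(- \frac{1}{2}\right) 1 \cdot \frac{1}{59}\right)\right)^{2} = \left(-79 + \left(\frac{49}{48} - \frac{1}{118}\right)\right)^{2} = \left(-79 + \frac{2867}{2832}\right)^{2} = \left(- \frac{220861}{2832}\right)^{2} = \frac{48779581321}{8020224}$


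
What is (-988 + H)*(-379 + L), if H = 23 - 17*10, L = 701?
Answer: -365470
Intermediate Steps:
H = -147 (H = 23 - 170 = -147)
(-988 + H)*(-379 + L) = (-988 - 147)*(-379 + 701) = -1135*322 = -365470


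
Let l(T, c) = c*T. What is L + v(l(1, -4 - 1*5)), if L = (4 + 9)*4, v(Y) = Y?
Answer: 43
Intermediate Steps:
l(T, c) = T*c
L = 52 (L = 13*4 = 52)
L + v(l(1, -4 - 1*5)) = 52 + 1*(-4 - 1*5) = 52 + 1*(-4 - 5) = 52 + 1*(-9) = 52 - 9 = 43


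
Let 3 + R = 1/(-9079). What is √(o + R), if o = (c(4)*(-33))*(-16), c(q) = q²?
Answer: √696106486166/9079 ≈ 91.897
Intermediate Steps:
R = -27238/9079 (R = -3 + 1/(-9079) = -3 - 1/9079 = -27238/9079 ≈ -3.0001)
o = 8448 (o = (4²*(-33))*(-16) = (16*(-33))*(-16) = -528*(-16) = 8448)
√(o + R) = √(8448 - 27238/9079) = √(76672154/9079) = √696106486166/9079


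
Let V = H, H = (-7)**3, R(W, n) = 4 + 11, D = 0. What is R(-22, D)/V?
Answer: -15/343 ≈ -0.043732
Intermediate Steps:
R(W, n) = 15
H = -343
V = -343
R(-22, D)/V = 15/(-343) = 15*(-1/343) = -15/343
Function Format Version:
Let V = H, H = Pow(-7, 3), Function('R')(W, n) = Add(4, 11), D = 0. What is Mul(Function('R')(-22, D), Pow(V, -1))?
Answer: Rational(-15, 343) ≈ -0.043732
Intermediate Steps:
Function('R')(W, n) = 15
H = -343
V = -343
Mul(Function('R')(-22, D), Pow(V, -1)) = Mul(15, Pow(-343, -1)) = Mul(15, Rational(-1, 343)) = Rational(-15, 343)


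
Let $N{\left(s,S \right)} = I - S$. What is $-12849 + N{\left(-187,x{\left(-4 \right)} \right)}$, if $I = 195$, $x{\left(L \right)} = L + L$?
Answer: $-12646$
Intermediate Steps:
$x{\left(L \right)} = 2 L$
$N{\left(s,S \right)} = 195 - S$
$-12849 + N{\left(-187,x{\left(-4 \right)} \right)} = -12849 + \left(195 - 2 \left(-4\right)\right) = -12849 + \left(195 - -8\right) = -12849 + \left(195 + 8\right) = -12849 + 203 = -12646$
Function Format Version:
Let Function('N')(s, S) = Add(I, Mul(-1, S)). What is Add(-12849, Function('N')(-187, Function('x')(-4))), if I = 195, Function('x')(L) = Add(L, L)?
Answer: -12646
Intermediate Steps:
Function('x')(L) = Mul(2, L)
Function('N')(s, S) = Add(195, Mul(-1, S))
Add(-12849, Function('N')(-187, Function('x')(-4))) = Add(-12849, Add(195, Mul(-1, Mul(2, -4)))) = Add(-12849, Add(195, Mul(-1, -8))) = Add(-12849, Add(195, 8)) = Add(-12849, 203) = -12646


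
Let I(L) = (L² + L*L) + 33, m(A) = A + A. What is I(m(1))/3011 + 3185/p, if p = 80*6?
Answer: 1921943/289056 ≈ 6.6490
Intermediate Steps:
m(A) = 2*A
p = 480
I(L) = 33 + 2*L² (I(L) = (L² + L²) + 33 = 2*L² + 33 = 33 + 2*L²)
I(m(1))/3011 + 3185/p = (33 + 2*(2*1)²)/3011 + 3185/480 = (33 + 2*2²)*(1/3011) + 3185*(1/480) = (33 + 2*4)*(1/3011) + 637/96 = (33 + 8)*(1/3011) + 637/96 = 41*(1/3011) + 637/96 = 41/3011 + 637/96 = 1921943/289056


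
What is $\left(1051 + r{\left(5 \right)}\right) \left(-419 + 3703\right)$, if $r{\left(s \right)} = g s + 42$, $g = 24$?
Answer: $3983492$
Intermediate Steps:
$r{\left(s \right)} = 42 + 24 s$ ($r{\left(s \right)} = 24 s + 42 = 42 + 24 s$)
$\left(1051 + r{\left(5 \right)}\right) \left(-419 + 3703\right) = \left(1051 + \left(42 + 24 \cdot 5\right)\right) \left(-419 + 3703\right) = \left(1051 + \left(42 + 120\right)\right) 3284 = \left(1051 + 162\right) 3284 = 1213 \cdot 3284 = 3983492$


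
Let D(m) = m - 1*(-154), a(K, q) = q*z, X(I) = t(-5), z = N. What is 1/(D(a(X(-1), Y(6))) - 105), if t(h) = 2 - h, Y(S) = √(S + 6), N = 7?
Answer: 1/37 - 2*√3/259 ≈ 0.013652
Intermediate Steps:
z = 7
Y(S) = √(6 + S)
X(I) = 7 (X(I) = 2 - 1*(-5) = 2 + 5 = 7)
a(K, q) = 7*q (a(K, q) = q*7 = 7*q)
D(m) = 154 + m (D(m) = m + 154 = 154 + m)
1/(D(a(X(-1), Y(6))) - 105) = 1/((154 + 7*√(6 + 6)) - 105) = 1/((154 + 7*√12) - 105) = 1/((154 + 7*(2*√3)) - 105) = 1/((154 + 14*√3) - 105) = 1/(49 + 14*√3)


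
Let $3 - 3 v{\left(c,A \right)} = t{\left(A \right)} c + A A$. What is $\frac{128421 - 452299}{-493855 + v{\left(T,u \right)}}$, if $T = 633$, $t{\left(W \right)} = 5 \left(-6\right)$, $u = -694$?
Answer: $\frac{485817}{972104} \approx 0.49976$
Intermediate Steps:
$t{\left(W \right)} = -30$
$v{\left(c,A \right)} = 1 + 10 c - \frac{A^{2}}{3}$ ($v{\left(c,A \right)} = 1 - \frac{- 30 c + A A}{3} = 1 - \frac{- 30 c + A^{2}}{3} = 1 - \frac{A^{2} - 30 c}{3} = 1 - \left(- 10 c + \frac{A^{2}}{3}\right) = 1 + 10 c - \frac{A^{2}}{3}$)
$\frac{128421 - 452299}{-493855 + v{\left(T,u \right)}} = \frac{128421 - 452299}{-493855 + \left(1 + 10 \cdot 633 - \frac{\left(-694\right)^{2}}{3}\right)} = - \frac{323878}{-493855 + \left(1 + 6330 - \frac{481636}{3}\right)} = - \frac{323878}{-493855 - \frac{462643}{3}} = - \frac{323878}{- \frac{1944208}{3}} = \left(-323878\right) \left(- \frac{3}{1944208}\right) = \frac{485817}{972104}$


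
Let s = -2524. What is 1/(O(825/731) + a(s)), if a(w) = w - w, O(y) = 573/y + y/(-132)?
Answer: 804100/408244929 ≈ 0.0019697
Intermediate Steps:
O(y) = 573/y - y/132 (O(y) = 573/y + y*(-1/132) = 573/y - y/132)
a(w) = 0
1/(O(825/731) + a(s)) = 1/((573/((825/731)) - 25/(4*731)) + 0) = 1/((573/((825*(1/731))) - 25/(4*731)) + 0) = 1/((573/(825/731) - 1/132*825/731) + 0) = 1/((573*(731/825) - 25/2924) + 0) = 1/((139621/275 - 25/2924) + 0) = 1/(408244929/804100 + 0) = 1/(408244929/804100) = 804100/408244929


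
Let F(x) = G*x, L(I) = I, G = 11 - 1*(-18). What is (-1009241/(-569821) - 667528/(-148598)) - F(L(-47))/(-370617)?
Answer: 98219298525915074/15690860286735543 ≈ 6.2597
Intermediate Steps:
G = 29 (G = 11 + 18 = 29)
F(x) = 29*x
(-1009241/(-569821) - 667528/(-148598)) - F(L(-47))/(-370617) = (-1009241/(-569821) - 667528/(-148598)) - 29*(-47)/(-370617) = (-1009241*(-1/569821) - 667528*(-1/148598)) - (-1363)*(-1)/370617 = (1009241/569821 + 333764/74299) - 1*1363/370617 = 265171333303/42337130479 - 1363/370617 = 98219298525915074/15690860286735543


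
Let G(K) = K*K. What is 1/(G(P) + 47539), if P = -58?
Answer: 1/50903 ≈ 1.9645e-5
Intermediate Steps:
G(K) = K²
1/(G(P) + 47539) = 1/((-58)² + 47539) = 1/(3364 + 47539) = 1/50903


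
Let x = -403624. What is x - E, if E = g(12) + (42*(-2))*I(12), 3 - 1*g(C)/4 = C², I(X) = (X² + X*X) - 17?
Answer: -380296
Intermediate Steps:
I(X) = -17 + 2*X² (I(X) = (X² + X²) - 17 = 2*X² - 17 = -17 + 2*X²)
g(C) = 12 - 4*C²
E = -23328 (E = (12 - 4*12²) + (42*(-2))*(-17 + 2*12²) = (12 - 4*144) - 84*(-17 + 2*144) = (12 - 576) - 84*(-17 + 288) = -564 - 84*271 = -564 - 22764 = -23328)
x - E = -403624 - 1*(-23328) = -403624 + 23328 = -380296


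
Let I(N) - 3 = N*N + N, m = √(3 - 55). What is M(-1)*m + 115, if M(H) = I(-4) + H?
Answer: 115 + 28*I*√13 ≈ 115.0 + 100.96*I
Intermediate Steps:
m = 2*I*√13 (m = √(-52) = 2*I*√13 ≈ 7.2111*I)
I(N) = 3 + N + N² (I(N) = 3 + (N*N + N) = 3 + (N² + N) = 3 + (N + N²) = 3 + N + N²)
M(H) = 15 + H (M(H) = (3 - 4 + (-4)²) + H = (3 - 4 + 16) + H = 15 + H)
M(-1)*m + 115 = (15 - 1)*(2*I*√13) + 115 = 14*(2*I*√13) + 115 = 28*I*√13 + 115 = 115 + 28*I*√13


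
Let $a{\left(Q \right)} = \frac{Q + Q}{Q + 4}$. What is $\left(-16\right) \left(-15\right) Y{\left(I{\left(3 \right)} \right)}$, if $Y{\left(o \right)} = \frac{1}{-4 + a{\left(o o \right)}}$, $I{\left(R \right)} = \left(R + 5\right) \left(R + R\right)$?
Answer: $- \frac{34620}{289} \approx -119.79$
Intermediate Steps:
$a{\left(Q \right)} = \frac{2 Q}{4 + Q}$
$I{\left(R \right)} = 2 R \left(5 + R\right)$ ($I{\left(R \right)} = \left(5 + R\right) 2 R = 2 R \left(5 + R\right)$)
$Y{\left(o \right)} = \frac{1}{-4 + \frac{2 o^{2}}{4 + o^{2}}}$ ($Y{\left(o \right)} = \frac{1}{-4 + \frac{2 o o}{4 + o o}} = \frac{1}{-4 + \frac{2 o^{2}}{4 + o^{2}}}$)
$\left(-16\right) \left(-15\right) Y{\left(I{\left(3 \right)} \right)} = \left(-16\right) \left(-15\right) \frac{4 + \left(2 \cdot 3 \left(5 + 3\right)\right)^{2}}{2 \left(-8 - \left(2 \cdot 3 \left(5 + 3\right)\right)^{2}\right)} = 240 \frac{4 + \left(2 \cdot 3 \cdot 8\right)^{2}}{2 \left(-8 - \left(2 \cdot 3 \cdot 8\right)^{2}\right)} = 240 \frac{4 + 48^{2}}{2 \left(-8 - 48^{2}\right)} = 240 \frac{4 + 2304}{2 \left(-8 - 2304\right)} = 240 \cdot \frac{1}{2} \frac{1}{-8 - 2304} \cdot 2308 = 240 \cdot \frac{1}{2} \frac{1}{-2312} \cdot 2308 = 240 \cdot \frac{1}{2} \left(- \frac{1}{2312}\right) 2308 = 240 \left(- \frac{577}{1156}\right) = - \frac{34620}{289}$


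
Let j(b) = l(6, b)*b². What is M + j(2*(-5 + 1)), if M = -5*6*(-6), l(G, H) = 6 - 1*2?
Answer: 436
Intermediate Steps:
l(G, H) = 4 (l(G, H) = 6 - 2 = 4)
M = 180 (M = -30*(-6) = 180)
j(b) = 4*b²
M + j(2*(-5 + 1)) = 180 + 4*(2*(-5 + 1))² = 180 + 4*(2*(-4))² = 180 + 4*(-8)² = 180 + 4*64 = 180 + 256 = 436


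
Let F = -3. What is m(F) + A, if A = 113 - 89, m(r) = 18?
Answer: 42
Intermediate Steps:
A = 24
m(F) + A = 18 + 24 = 42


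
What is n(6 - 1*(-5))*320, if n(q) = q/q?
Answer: 320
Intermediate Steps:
n(q) = 1
n(6 - 1*(-5))*320 = 1*320 = 320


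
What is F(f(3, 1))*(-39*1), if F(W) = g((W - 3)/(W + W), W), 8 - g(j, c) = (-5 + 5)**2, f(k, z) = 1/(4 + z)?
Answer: -312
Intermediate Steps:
g(j, c) = 8 (g(j, c) = 8 - (-5 + 5)**2 = 8 - 1*0**2 = 8 - 1*0 = 8 + 0 = 8)
F(W) = 8
F(f(3, 1))*(-39*1) = 8*(-39*1) = 8*(-39) = -312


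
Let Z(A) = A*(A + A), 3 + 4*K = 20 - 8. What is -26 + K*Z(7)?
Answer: 389/2 ≈ 194.50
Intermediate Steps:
K = 9/4 (K = -¾ + (20 - 8)/4 = -¾ + (¼)*12 = -¾ + 3 = 9/4 ≈ 2.2500)
Z(A) = 2*A² (Z(A) = A*(2*A) = 2*A²)
-26 + K*Z(7) = -26 + 9*(2*7²)/4 = -26 + 9*(2*49)/4 = -26 + (9/4)*98 = -26 + 441/2 = 389/2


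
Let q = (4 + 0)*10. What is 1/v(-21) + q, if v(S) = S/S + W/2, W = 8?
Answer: 201/5 ≈ 40.200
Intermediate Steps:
v(S) = 5 (v(S) = S/S + 8/2 = 1 + 8*(½) = 1 + 4 = 5)
q = 40 (q = 4*10 = 40)
1/v(-21) + q = 1/5 + 40 = ⅕ + 40 = 201/5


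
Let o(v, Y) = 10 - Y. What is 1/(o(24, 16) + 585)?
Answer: 1/579 ≈ 0.0017271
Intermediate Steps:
1/(o(24, 16) + 585) = 1/((10 - 1*16) + 585) = 1/((10 - 16) + 585) = 1/(-6 + 585) = 1/579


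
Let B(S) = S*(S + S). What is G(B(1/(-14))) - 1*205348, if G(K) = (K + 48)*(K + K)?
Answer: -986076391/4802 ≈ -2.0535e+5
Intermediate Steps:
B(S) = 2*S² (B(S) = S*(2*S) = 2*S²)
G(K) = 2*K*(48 + K) (G(K) = (48 + K)*(2*K) = 2*K*(48 + K))
G(B(1/(-14))) - 1*205348 = 2*(2*(1/(-14))²)*(48 + 2*(1/(-14))²) - 1*205348 = 2*(2*(-1/14)²)*(48 + 2*(-1/14)²) - 205348 = 2*(2*(1/196))*(48 + 2*(1/196)) - 205348 = 2*(1/98)*(48 + 1/98) - 205348 = 2*(1/98)*(4705/98) - 205348 = 4705/4802 - 205348 = -986076391/4802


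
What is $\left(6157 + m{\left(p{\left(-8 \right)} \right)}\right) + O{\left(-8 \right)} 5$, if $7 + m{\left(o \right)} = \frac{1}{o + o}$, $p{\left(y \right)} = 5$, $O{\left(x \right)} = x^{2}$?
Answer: $\frac{64701}{10} \approx 6470.1$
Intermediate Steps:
$m{\left(o \right)} = -7 + \frac{1}{2 o}$ ($m{\left(o \right)} = -7 + \frac{1}{o + o} = -7 + \frac{1}{2 o}$)
$\left(6157 + m{\left(p{\left(-8 \right)} \right)}\right) + O{\left(-8 \right)} 5 = \left(6157 - \left(7 - \frac{1}{2 \cdot 5}\right)\right) + \left(-8\right)^{2} \cdot 5 = \left(6157 + \left(-7 + \frac{1}{2} \cdot \frac{1}{5}\right)\right) + 64 \cdot 5 = \left(6157 + \left(-7 + \frac{1}{10}\right)\right) + 320 = \left(6157 - \frac{69}{10}\right) + 320 = \frac{61501}{10} + 320 = \frac{64701}{10}$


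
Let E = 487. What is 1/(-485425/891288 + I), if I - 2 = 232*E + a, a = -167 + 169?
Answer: 891288/100704363119 ≈ 8.8505e-6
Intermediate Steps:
a = 2
I = 112988 (I = 2 + (232*487 + 2) = 2 + (112984 + 2) = 2 + 112986 = 112988)
1/(-485425/891288 + I) = 1/(-485425/891288 + 112988) = 1/(100704363119/891288) = 891288/100704363119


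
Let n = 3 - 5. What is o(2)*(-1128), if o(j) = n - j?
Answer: 4512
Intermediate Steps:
n = -2
o(j) = -2 - j
o(2)*(-1128) = (-2 - 1*2)*(-1128) = (-2 - 2)*(-1128) = -4*(-1128) = 4512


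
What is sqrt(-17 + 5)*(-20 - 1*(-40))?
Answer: 40*I*sqrt(3) ≈ 69.282*I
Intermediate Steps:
sqrt(-17 + 5)*(-20 - 1*(-40)) = sqrt(-12)*(-20 + 40) = (2*I*sqrt(3))*20 = 40*I*sqrt(3)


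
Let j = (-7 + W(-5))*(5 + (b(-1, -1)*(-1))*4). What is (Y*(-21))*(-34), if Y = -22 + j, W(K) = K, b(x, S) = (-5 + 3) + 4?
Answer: 9996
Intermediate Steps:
b(x, S) = 2 (b(x, S) = -2 + 4 = 2)
j = 36 (j = (-7 - 5)*(5 + (2*(-1))*4) = -12*(5 - 2*4) = -12*(5 - 8) = -12*(-3) = 36)
Y = 14 (Y = -22 + 36 = 14)
(Y*(-21))*(-34) = (14*(-21))*(-34) = -294*(-34) = 9996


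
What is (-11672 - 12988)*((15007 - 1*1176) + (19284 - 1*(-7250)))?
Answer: -995400900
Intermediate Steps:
(-11672 - 12988)*((15007 - 1*1176) + (19284 - 1*(-7250))) = -24660*((15007 - 1176) + (19284 + 7250)) = -24660*(13831 + 26534) = -24660*40365 = -995400900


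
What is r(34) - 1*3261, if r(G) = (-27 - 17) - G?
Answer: -3339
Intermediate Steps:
r(G) = -44 - G
r(34) - 1*3261 = (-44 - 1*34) - 1*3261 = (-44 - 34) - 3261 = -78 - 3261 = -3339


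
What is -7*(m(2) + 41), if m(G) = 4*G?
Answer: -343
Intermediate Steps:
-7*(m(2) + 41) = -7*(4*2 + 41) = -7*(8 + 41) = -7*49 = -343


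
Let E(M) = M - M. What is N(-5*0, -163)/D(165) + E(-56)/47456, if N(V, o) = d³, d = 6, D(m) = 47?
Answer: 216/47 ≈ 4.5957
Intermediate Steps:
E(M) = 0
N(V, o) = 216 (N(V, o) = 6³ = 216)
N(-5*0, -163)/D(165) + E(-56)/47456 = 216/47 + 0/47456 = 216*(1/47) + 0*(1/47456) = 216/47 + 0 = 216/47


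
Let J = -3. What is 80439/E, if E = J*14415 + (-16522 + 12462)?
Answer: -80439/47305 ≈ -1.7004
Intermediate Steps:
E = -47305 (E = -3*14415 + (-16522 + 12462) = -43245 - 4060 = -47305)
80439/E = 80439/(-47305) = 80439*(-1/47305) = -80439/47305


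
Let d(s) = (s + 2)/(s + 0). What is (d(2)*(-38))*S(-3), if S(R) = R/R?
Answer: -76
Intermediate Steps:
S(R) = 1
d(s) = (2 + s)/s
(d(2)*(-38))*S(-3) = (((2 + 2)/2)*(-38))*1 = (((½)*4)*(-38))*1 = (2*(-38))*1 = -76*1 = -76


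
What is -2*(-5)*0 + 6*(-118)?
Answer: -708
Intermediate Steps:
-2*(-5)*0 + 6*(-118) = 10*0 - 708 = 0 - 708 = -708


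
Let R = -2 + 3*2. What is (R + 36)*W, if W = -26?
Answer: -1040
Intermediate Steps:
R = 4 (R = -2 + 6 = 4)
(R + 36)*W = (4 + 36)*(-26) = 40*(-26) = -1040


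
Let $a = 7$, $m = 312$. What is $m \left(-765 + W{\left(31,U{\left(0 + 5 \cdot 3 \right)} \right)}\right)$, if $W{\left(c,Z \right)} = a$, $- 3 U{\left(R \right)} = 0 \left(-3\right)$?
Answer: $-236496$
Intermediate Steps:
$U{\left(R \right)} = 0$ ($U{\left(R \right)} = - \frac{0 \left(-3\right)}{3} = \left(- \frac{1}{3}\right) 0 = 0$)
$W{\left(c,Z \right)} = 7$
$m \left(-765 + W{\left(31,U{\left(0 + 5 \cdot 3 \right)} \right)}\right) = 312 \left(-765 + 7\right) = 312 \left(-758\right) = -236496$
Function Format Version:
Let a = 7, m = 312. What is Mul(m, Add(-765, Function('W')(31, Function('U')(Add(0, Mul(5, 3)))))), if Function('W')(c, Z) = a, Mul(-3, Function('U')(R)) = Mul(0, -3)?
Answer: -236496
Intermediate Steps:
Function('U')(R) = 0 (Function('U')(R) = Mul(Rational(-1, 3), Mul(0, -3)) = Mul(Rational(-1, 3), 0) = 0)
Function('W')(c, Z) = 7
Mul(m, Add(-765, Function('W')(31, Function('U')(Add(0, Mul(5, 3)))))) = Mul(312, Add(-765, 7)) = Mul(312, -758) = -236496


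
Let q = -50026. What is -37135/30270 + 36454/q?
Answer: -296117809/151428702 ≈ -1.9555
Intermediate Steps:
-37135/30270 + 36454/q = -37135/30270 + 36454/(-50026) = -37135*1/30270 + 36454*(-1/50026) = -7427/6054 - 18227/25013 = -296117809/151428702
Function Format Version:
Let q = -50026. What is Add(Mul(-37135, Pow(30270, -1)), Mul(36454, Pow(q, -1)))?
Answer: Rational(-296117809, 151428702) ≈ -1.9555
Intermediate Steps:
Add(Mul(-37135, Pow(30270, -1)), Mul(36454, Pow(q, -1))) = Add(Mul(-37135, Pow(30270, -1)), Mul(36454, Pow(-50026, -1))) = Add(Mul(-37135, Rational(1, 30270)), Mul(36454, Rational(-1, 50026))) = Add(Rational(-7427, 6054), Rational(-18227, 25013)) = Rational(-296117809, 151428702)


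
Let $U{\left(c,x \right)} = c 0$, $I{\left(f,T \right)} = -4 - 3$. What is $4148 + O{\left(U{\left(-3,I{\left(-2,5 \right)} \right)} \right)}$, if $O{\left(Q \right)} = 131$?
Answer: $4279$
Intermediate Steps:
$I{\left(f,T \right)} = -7$
$U{\left(c,x \right)} = 0$
$4148 + O{\left(U{\left(-3,I{\left(-2,5 \right)} \right)} \right)} = 4148 + 131 = 4279$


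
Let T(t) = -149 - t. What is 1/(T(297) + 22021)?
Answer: 1/21575 ≈ 4.6350e-5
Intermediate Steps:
1/(T(297) + 22021) = 1/((-149 - 1*297) + 22021) = 1/((-149 - 297) + 22021) = 1/(-446 + 22021) = 1/21575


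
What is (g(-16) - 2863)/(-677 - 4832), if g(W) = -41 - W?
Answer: 2888/5509 ≈ 0.52423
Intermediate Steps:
(g(-16) - 2863)/(-677 - 4832) = ((-41 - 1*(-16)) - 2863)/(-677 - 4832) = ((-41 + 16) - 2863)/(-5509) = (-25 - 2863)*(-1/5509) = -2888*(-1/5509) = 2888/5509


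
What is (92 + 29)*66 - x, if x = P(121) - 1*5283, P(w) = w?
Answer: 13148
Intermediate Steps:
x = -5162 (x = 121 - 1*5283 = 121 - 5283 = -5162)
(92 + 29)*66 - x = (92 + 29)*66 - 1*(-5162) = 121*66 + 5162 = 7986 + 5162 = 13148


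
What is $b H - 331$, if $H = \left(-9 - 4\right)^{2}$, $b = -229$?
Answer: $-39032$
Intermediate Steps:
$H = 169$ ($H = \left(-13\right)^{2} = 169$)
$b H - 331 = \left(-229\right) 169 - 331 = -38701 - 331 = -39032$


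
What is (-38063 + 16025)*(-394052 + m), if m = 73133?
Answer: 7072412922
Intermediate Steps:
(-38063 + 16025)*(-394052 + m) = (-38063 + 16025)*(-394052 + 73133) = -22038*(-320919) = 7072412922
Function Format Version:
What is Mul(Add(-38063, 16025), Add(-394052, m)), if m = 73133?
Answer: 7072412922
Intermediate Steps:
Mul(Add(-38063, 16025), Add(-394052, m)) = Mul(Add(-38063, 16025), Add(-394052, 73133)) = Mul(-22038, -320919) = 7072412922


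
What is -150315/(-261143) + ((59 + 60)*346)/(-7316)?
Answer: -4826298671/955261094 ≈ -5.0523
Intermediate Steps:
-150315/(-261143) + ((59 + 60)*346)/(-7316) = -150315*(-1/261143) + (119*346)*(-1/7316) = 150315/261143 + 41174*(-1/7316) = 150315/261143 - 20587/3658 = -4826298671/955261094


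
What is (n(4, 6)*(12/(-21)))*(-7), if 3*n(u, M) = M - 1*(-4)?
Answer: 40/3 ≈ 13.333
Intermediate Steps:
n(u, M) = 4/3 + M/3 (n(u, M) = (M - 1*(-4))/3 = (M + 4)/3 = (4 + M)/3 = 4/3 + M/3)
(n(4, 6)*(12/(-21)))*(-7) = ((4/3 + (⅓)*6)*(12/(-21)))*(-7) = ((4/3 + 2)*(12*(-1/21)))*(-7) = ((10/3)*(-4/7))*(-7) = -40/21*(-7) = 40/3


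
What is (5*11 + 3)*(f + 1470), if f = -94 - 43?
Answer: 77314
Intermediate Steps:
f = -137
(5*11 + 3)*(f + 1470) = (5*11 + 3)*(-137 + 1470) = (55 + 3)*1333 = 58*1333 = 77314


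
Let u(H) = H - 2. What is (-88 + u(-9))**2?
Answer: 9801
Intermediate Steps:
u(H) = -2 + H
(-88 + u(-9))**2 = (-88 + (-2 - 9))**2 = (-88 - 11)**2 = (-99)**2 = 9801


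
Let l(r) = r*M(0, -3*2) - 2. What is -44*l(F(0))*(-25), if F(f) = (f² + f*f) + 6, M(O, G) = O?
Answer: -2200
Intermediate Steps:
F(f) = 6 + 2*f² (F(f) = (f² + f²) + 6 = 2*f² + 6 = 6 + 2*f²)
l(r) = -2 (l(r) = r*0 - 2 = 0 - 2 = -2)
-44*l(F(0))*(-25) = -44*(-2)*(-25) = 88*(-25) = -2200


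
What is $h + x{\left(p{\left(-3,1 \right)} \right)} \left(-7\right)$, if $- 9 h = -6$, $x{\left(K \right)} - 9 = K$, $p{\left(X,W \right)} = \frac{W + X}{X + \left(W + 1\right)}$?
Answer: $- \frac{229}{3} \approx -76.333$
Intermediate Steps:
$p{\left(X,W \right)} = \frac{W + X}{1 + W + X}$ ($p{\left(X,W \right)} = \frac{W + X}{X + \left(1 + W\right)} = \frac{W + X}{1 + W + X}$)
$x{\left(K \right)} = 9 + K$
$h = \frac{2}{3}$ ($h = \left(- \frac{1}{9}\right) \left(-6\right) = \frac{2}{3} \approx 0.66667$)
$h + x{\left(p{\left(-3,1 \right)} \right)} \left(-7\right) = \frac{2}{3} + \left(9 + \frac{1 - 3}{1 + 1 - 3}\right) \left(-7\right) = \frac{2}{3} + \left(9 + \frac{1}{-1} \left(-2\right)\right) \left(-7\right) = \frac{2}{3} + \left(9 - -2\right) \left(-7\right) = \frac{2}{3} + \left(9 + 2\right) \left(-7\right) = \frac{2}{3} + 11 \left(-7\right) = \frac{2}{3} - 77 = - \frac{229}{3}$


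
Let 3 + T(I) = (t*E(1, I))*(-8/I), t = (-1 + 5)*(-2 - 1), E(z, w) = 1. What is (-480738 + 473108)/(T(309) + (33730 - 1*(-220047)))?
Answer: -392945/13069377 ≈ -0.030066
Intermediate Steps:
t = -12 (t = 4*(-3) = -12)
T(I) = -3 + 96/I (T(I) = -3 + (-12*1)*(-8/I) = -3 - (-96)/I = -3 + 96/I)
(-480738 + 473108)/(T(309) + (33730 - 1*(-220047))) = (-480738 + 473108)/((-3 + 96/309) + (33730 - 1*(-220047))) = -7630/((-3 + 96*(1/309)) + (33730 + 220047)) = -7630/((-3 + 32/103) + 253777) = -7630/(-277/103 + 253777) = -7630/26138754/103 = -7630*103/26138754 = -392945/13069377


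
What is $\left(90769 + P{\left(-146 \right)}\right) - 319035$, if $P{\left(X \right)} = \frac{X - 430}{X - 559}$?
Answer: $- \frac{53642318}{235} \approx -2.2827 \cdot 10^{5}$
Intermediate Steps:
$P{\left(X \right)} = \frac{-430 + X}{-559 + X}$
$\left(90769 + P{\left(-146 \right)}\right) - 319035 = \left(90769 + \frac{-430 - 146}{-559 - 146}\right) - 319035 = \left(90769 + \frac{1}{-705} \left(-576\right)\right) - 319035 = \left(90769 - - \frac{192}{235}\right) - 319035 = \left(90769 + \frac{192}{235}\right) - 319035 = \frac{21330907}{235} - 319035 = - \frac{53642318}{235}$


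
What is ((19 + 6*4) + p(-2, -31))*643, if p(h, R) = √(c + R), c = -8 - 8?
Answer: 27649 + 643*I*√47 ≈ 27649.0 + 4408.2*I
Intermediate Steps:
c = -16
p(h, R) = √(-16 + R)
((19 + 6*4) + p(-2, -31))*643 = ((19 + 6*4) + √(-16 - 31))*643 = ((19 + 24) + √(-47))*643 = (43 + I*√47)*643 = 27649 + 643*I*√47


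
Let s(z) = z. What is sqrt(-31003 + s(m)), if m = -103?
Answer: I*sqrt(31106) ≈ 176.37*I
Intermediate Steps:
sqrt(-31003 + s(m)) = sqrt(-31003 - 103) = sqrt(-31106) = I*sqrt(31106)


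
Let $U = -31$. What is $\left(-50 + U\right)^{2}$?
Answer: $6561$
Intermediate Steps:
$\left(-50 + U\right)^{2} = \left(-50 - 31\right)^{2} = \left(-81\right)^{2} = 6561$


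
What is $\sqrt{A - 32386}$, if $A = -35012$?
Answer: $i \sqrt{67398} \approx 259.61 i$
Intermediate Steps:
$\sqrt{A - 32386} = \sqrt{-35012 - 32386} = \sqrt{-67398} = i \sqrt{67398}$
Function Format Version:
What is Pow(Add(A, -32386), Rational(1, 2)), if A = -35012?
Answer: Mul(I, Pow(67398, Rational(1, 2))) ≈ Mul(259.61, I)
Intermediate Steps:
Pow(Add(A, -32386), Rational(1, 2)) = Pow(Add(-35012, -32386), Rational(1, 2)) = Pow(-67398, Rational(1, 2)) = Mul(I, Pow(67398, Rational(1, 2)))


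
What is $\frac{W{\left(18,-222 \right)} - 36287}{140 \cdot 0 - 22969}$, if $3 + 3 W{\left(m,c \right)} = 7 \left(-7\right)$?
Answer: $\frac{108913}{68907} \approx 1.5806$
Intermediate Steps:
$W{\left(m,c \right)} = - \frac{52}{3}$ ($W{\left(m,c \right)} = -1 + \frac{7 \left(-7\right)}{3} = -1 + \frac{1}{3} \left(-49\right) = -1 - \frac{49}{3} = - \frac{52}{3}$)
$\frac{W{\left(18,-222 \right)} - 36287}{140 \cdot 0 - 22969} = \frac{- \frac{52}{3} - 36287}{140 \cdot 0 - 22969} = - \frac{108913}{3 \left(0 - 22969\right)} = - \frac{108913}{3 \left(-22969\right)} = \left(- \frac{108913}{3}\right) \left(- \frac{1}{22969}\right) = \frac{108913}{68907}$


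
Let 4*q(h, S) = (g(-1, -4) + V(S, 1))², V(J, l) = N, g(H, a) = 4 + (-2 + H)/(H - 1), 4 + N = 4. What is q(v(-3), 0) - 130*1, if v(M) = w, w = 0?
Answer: -1959/16 ≈ -122.44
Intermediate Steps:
N = 0 (N = -4 + 4 = 0)
g(H, a) = 4 + (-2 + H)/(-1 + H)
v(M) = 0
V(J, l) = 0
q(h, S) = 121/16 (q(h, S) = ((-6 + 5*(-1))/(-1 - 1) + 0)²/4 = ((-6 - 5)/(-2) + 0)²/4 = (-½*(-11) + 0)²/4 = (11/2 + 0)²/4 = (11/2)²/4 = (¼)*(121/4) = 121/16)
q(v(-3), 0) - 130*1 = 121/16 - 130*1 = 121/16 - 130 = -1959/16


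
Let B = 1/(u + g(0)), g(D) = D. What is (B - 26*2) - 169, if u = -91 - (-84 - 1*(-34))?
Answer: -9062/41 ≈ -221.02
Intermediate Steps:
u = -41 (u = -91 - (-84 + 34) = -91 - 1*(-50) = -91 + 50 = -41)
B = -1/41 (B = 1/(-41 + 0) = 1/(-41) = -1/41 ≈ -0.024390)
(B - 26*2) - 169 = (-1/41 - 26*2) - 169 = (-1/41 - 52) - 169 = -2133/41 - 169 = -9062/41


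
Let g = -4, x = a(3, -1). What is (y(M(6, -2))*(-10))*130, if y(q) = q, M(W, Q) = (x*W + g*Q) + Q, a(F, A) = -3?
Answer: 15600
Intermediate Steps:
x = -3
M(W, Q) = -3*Q - 3*W (M(W, Q) = (-3*W - 4*Q) + Q = (-4*Q - 3*W) + Q = -3*Q - 3*W)
(y(M(6, -2))*(-10))*130 = ((-3*(-2) - 3*6)*(-10))*130 = ((6 - 18)*(-10))*130 = -12*(-10)*130 = 120*130 = 15600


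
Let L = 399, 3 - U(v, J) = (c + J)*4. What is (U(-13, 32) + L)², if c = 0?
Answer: 75076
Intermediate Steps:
U(v, J) = 3 - 4*J (U(v, J) = 3 - (0 + J)*4 = 3 - J*4 = 3 - 4*J)
(U(-13, 32) + L)² = ((3 - 4*32) + 399)² = ((3 - 128) + 399)² = (-125 + 399)² = 274² = 75076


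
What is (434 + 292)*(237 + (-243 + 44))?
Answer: 27588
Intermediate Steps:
(434 + 292)*(237 + (-243 + 44)) = 726*(237 - 199) = 726*38 = 27588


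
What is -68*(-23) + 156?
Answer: 1720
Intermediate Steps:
-68*(-23) + 156 = 1564 + 156 = 1720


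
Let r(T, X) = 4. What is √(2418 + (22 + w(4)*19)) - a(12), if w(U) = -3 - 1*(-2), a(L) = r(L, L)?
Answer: -4 + 3*√269 ≈ 45.204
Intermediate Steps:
a(L) = 4
w(U) = -1 (w(U) = -3 + 2 = -1)
√(2418 + (22 + w(4)*19)) - a(12) = √(2418 + (22 - 1*19)) - 1*4 = √(2418 + (22 - 19)) - 4 = √(2418 + 3) - 4 = √2421 - 4 = 3*√269 - 4 = -4 + 3*√269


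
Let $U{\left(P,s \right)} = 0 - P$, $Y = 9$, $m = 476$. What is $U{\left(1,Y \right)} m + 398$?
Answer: $-78$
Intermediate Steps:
$U{\left(P,s \right)} = - P$
$U{\left(1,Y \right)} m + 398 = \left(-1\right) 1 \cdot 476 + 398 = \left(-1\right) 476 + 398 = -476 + 398 = -78$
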